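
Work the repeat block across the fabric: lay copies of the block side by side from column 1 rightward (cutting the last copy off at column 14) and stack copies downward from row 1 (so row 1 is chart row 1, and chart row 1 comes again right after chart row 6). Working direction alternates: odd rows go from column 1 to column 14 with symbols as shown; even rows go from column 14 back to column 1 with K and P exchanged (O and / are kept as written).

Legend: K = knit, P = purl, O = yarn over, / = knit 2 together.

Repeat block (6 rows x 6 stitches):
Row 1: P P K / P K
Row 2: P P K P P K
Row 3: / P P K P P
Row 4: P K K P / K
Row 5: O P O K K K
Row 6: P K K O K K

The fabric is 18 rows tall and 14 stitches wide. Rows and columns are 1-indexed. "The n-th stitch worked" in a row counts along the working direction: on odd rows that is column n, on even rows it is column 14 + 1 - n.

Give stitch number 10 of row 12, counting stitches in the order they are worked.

Stitch:
P

Derivation:
Row 12: (12-1) mod 6 = 5, so use chart row 6. Even row -> WS.
Chart row 6 tiled across columns 1-14: P K K O K K P K K O K K P K
Wrong side: read the tiled row from column 14 down to 1 and exchange K with P (leave O, /).
Row 12 as worked: P K P P O P P K P P O P P K
Counting 10 along the worked row gives P.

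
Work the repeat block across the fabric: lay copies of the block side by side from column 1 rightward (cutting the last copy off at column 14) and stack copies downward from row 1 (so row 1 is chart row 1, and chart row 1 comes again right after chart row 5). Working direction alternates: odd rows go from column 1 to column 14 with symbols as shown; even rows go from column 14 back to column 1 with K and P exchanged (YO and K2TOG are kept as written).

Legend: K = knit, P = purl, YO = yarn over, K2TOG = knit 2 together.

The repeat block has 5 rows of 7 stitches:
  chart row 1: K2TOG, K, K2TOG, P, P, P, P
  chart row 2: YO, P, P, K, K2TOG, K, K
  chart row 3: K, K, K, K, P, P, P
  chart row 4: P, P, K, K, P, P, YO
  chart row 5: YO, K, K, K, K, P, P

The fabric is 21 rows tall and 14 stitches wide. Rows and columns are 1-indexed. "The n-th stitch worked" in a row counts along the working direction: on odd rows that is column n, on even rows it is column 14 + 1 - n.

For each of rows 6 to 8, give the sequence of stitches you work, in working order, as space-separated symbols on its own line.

Row 6: chart row 1, WS - tiled (columns 1-14): K2TOG K K2TOG P P P P K2TOG K K2TOG P P P P; work from column 14 back to 1 with K<->P swapped.
Row 7: chart row 2, RS - tile across columns 1-14 and work as-is.
Row 8: chart row 3, WS - tiled (columns 1-14): K K K K P P P K K K K P P P; work from column 14 back to 1 with K<->P swapped.

Rows as worked:
K K K K K2TOG P K2TOG K K K K K2TOG P K2TOG
YO P P K K2TOG K K YO P P K K2TOG K K
K K K P P P P K K K P P P P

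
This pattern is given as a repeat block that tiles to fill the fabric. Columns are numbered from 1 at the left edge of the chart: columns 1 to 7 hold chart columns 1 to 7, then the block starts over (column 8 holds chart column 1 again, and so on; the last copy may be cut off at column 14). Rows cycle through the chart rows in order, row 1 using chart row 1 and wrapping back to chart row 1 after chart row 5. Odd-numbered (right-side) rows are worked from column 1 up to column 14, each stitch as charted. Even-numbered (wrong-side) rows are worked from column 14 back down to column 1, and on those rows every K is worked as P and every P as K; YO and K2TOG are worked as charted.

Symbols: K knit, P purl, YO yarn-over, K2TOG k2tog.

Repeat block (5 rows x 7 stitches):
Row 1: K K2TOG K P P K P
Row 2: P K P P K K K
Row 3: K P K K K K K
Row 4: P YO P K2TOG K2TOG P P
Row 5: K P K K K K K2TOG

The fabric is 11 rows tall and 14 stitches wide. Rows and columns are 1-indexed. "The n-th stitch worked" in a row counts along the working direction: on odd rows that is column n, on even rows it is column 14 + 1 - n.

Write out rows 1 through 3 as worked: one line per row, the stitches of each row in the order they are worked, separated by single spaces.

Row 1: chart row 1, RS - tile across columns 1-14 and work as-is.
Row 2: chart row 2, WS - tiled (columns 1-14): P K P P K K K P K P P K K K; work from column 14 back to 1 with K<->P swapped.
Row 3: chart row 3, RS - tile across columns 1-14 and work as-is.

== ROWS AS WORKED ==
K K2TOG K P P K P K K2TOG K P P K P
P P P K K P K P P P K K P K
K P K K K K K K P K K K K K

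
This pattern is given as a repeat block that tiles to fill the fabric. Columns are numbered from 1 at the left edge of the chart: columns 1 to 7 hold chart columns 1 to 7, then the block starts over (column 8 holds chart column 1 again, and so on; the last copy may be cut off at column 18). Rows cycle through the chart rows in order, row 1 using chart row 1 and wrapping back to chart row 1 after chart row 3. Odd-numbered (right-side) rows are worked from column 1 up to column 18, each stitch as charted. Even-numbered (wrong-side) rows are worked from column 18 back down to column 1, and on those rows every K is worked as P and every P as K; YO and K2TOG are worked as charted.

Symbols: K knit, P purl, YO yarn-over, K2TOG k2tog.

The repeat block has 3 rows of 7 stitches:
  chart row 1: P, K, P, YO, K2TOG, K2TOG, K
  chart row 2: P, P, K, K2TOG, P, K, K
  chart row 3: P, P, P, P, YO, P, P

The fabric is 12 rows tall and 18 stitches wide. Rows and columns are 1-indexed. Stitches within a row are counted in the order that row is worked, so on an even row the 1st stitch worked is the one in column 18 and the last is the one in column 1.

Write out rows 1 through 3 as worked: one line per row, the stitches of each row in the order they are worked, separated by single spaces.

== ROWS AS WORKED ==
P K P YO K2TOG K2TOG K P K P YO K2TOG K2TOG K P K P YO
K2TOG P K K P P K K2TOG P K K P P K K2TOG P K K
P P P P YO P P P P P P YO P P P P P P

Derivation:
Row 1: chart row 1, RS - tile across columns 1-18 and work as-is.
Row 2: chart row 2, WS - tiled (columns 1-18): P P K K2TOG P K K P P K K2TOG P K K P P K K2TOG; work from column 18 back to 1 with K<->P swapped.
Row 3: chart row 3, RS - tile across columns 1-18 and work as-is.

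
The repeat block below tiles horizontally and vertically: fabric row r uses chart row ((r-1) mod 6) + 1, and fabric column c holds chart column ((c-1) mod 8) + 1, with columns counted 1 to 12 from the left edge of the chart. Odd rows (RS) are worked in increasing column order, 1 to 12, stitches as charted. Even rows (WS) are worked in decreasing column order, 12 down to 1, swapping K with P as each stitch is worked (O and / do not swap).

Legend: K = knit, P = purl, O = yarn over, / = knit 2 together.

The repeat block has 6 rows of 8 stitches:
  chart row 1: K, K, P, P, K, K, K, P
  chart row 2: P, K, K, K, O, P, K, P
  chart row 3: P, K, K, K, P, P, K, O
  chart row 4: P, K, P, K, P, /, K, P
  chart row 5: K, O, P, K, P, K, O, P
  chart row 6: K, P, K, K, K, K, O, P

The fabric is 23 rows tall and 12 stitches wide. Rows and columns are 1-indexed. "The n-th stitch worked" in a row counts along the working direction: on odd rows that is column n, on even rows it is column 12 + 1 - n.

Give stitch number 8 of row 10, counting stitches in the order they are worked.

== STITCH ==
K

Derivation:
Row 10: (10-1) mod 6 = 3, so use chart row 4. Even row -> WS.
Chart row 4 tiled across columns 1-12: P K P K P / K P P K P K
WS: work from column 12 back to column 1 (reverse the tiled row), swapping K<->P (O and / unchanged).
Row 10 as worked: P K P K K P / K P K P K
Stitch 8 in working order -> K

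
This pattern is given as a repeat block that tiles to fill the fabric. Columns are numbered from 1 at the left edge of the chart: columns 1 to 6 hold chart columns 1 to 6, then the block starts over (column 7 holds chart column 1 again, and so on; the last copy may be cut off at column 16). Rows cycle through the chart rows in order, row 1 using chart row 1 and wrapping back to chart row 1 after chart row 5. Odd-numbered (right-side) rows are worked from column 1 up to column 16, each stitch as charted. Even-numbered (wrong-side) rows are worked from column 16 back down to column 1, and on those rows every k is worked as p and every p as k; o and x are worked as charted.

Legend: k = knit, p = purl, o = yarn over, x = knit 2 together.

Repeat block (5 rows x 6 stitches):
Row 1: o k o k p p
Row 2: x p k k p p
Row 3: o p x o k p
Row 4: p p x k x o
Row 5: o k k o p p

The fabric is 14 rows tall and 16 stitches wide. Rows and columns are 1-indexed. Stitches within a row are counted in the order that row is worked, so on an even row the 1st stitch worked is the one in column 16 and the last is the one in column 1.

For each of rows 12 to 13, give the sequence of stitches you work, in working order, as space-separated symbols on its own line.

Row 12: chart row 2, WS - tiled (columns 1-16): x p k k p p x p k k p p x p k k; work from column 16 back to 1 with k<->p swapped.
Row 13: chart row 3, RS - tile across columns 1-16 and work as-is.

Rows as worked:
p p k x k k p p k x k k p p k x
o p x o k p o p x o k p o p x o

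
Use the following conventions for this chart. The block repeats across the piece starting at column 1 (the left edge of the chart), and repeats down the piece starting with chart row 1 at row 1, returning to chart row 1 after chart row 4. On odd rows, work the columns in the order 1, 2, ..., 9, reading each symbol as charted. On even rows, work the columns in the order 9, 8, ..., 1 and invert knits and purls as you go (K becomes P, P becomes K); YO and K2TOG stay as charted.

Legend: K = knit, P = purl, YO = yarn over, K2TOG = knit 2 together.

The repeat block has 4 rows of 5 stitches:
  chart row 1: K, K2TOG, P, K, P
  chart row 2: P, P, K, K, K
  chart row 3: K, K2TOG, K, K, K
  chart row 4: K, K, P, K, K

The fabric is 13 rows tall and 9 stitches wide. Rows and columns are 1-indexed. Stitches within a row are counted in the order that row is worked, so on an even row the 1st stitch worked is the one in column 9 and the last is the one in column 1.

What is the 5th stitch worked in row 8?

== STITCH ==
P

Derivation:
Row 8: (8-1) mod 4 = 3, so use chart row 4. Even row -> WS.
Chart row 4 tiled across columns 1-9: K K P K K K K P K
WS: work from column 9 back to column 1 (reverse the tiled row), swapping K<->P (YO and K2TOG unchanged).
Row 8 as worked: P K P P P P K P P
Stitch 5 in working order -> P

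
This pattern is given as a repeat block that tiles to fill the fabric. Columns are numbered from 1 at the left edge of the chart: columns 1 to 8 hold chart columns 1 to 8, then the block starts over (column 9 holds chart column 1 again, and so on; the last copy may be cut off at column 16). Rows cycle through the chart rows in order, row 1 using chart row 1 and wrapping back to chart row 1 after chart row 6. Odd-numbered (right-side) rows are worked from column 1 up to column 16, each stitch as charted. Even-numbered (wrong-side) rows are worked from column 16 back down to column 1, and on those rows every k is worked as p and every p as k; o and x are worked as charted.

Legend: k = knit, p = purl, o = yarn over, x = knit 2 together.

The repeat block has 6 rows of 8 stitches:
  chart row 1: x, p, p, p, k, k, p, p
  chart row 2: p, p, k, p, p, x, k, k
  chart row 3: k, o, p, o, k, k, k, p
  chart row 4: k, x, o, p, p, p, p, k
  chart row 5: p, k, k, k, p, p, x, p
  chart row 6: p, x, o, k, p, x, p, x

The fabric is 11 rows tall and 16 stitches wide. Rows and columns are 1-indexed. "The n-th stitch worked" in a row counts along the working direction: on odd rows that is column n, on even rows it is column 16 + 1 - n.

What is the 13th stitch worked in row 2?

For row 2: chart row = ((2-1) mod 6) + 1 = 2; this is a WS (even) row.
Chart row 2 tiled across columns 1-16: p p k p p x k k p p k p p x k k
Wrong side: read the tiled row from column 16 down to 1 and exchange k with p (leave o, x).
Row 2 as worked: p p x k k p k k p p x k k p k k
Stitch 13 in working order -> k

Stitch:
k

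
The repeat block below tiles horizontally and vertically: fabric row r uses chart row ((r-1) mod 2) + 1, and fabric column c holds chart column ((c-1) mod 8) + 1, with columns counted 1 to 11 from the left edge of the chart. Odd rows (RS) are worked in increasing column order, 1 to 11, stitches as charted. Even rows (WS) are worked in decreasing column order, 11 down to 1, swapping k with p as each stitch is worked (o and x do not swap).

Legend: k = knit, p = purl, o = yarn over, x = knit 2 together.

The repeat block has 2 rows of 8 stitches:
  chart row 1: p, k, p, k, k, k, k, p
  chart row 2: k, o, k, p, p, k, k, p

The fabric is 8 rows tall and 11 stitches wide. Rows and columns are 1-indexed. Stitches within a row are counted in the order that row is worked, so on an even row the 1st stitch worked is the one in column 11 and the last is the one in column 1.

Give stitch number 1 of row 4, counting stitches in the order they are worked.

== STITCH ==
p

Derivation:
Row 4 uses chart row ((4-1) mod 2)+1 = 2. Row 4 is even, so WS.
Chart row 2 tiled across columns 1-11: k o k p p k k p k o k
Wrong side: read the tiled row from column 11 down to 1 and exchange k with p (leave o, x).
Row 4 as worked: p o p k p p k k p o p
Counting 1 along the worked row gives p.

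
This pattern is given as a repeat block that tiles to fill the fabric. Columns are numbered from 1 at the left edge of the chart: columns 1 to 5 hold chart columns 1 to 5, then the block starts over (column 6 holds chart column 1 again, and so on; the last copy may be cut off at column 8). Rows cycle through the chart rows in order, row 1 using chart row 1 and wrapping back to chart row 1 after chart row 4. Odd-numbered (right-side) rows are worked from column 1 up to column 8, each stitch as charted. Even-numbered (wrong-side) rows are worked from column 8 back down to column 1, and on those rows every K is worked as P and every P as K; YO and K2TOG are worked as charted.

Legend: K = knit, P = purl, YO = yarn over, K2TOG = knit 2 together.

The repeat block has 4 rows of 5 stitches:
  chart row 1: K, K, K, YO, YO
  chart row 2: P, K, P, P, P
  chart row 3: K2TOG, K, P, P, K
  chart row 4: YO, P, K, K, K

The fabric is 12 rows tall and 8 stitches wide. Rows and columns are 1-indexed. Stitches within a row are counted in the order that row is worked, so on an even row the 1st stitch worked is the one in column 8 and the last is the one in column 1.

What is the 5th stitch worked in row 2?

Row 2: (2-1) mod 4 = 1, so use chart row 2. Even row -> WS.
Chart row 2 tiled across columns 1-8: P K P P P P K P
WS: work from column 8 back to column 1 (reverse the tiled row), swapping K<->P (YO and K2TOG unchanged).
Row 2 as worked: K P K K K K P K
The 5th stitch worked is K.

== STITCH ==
K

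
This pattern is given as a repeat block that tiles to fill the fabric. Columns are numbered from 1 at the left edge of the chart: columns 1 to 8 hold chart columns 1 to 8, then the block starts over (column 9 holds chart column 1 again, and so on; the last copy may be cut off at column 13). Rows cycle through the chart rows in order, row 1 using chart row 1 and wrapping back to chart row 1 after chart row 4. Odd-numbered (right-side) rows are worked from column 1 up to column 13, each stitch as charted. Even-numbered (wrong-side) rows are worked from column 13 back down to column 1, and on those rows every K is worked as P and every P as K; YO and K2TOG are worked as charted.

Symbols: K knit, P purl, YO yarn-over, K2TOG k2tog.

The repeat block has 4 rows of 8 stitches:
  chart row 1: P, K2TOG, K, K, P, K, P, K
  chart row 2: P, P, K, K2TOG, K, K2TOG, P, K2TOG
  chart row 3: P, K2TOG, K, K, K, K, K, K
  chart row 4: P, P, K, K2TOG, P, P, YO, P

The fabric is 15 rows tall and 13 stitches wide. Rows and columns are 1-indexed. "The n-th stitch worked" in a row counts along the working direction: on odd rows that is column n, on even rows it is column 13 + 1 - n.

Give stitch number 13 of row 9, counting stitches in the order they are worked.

Stitch:
P

Derivation:
Row 9 uses chart row ((9-1) mod 4)+1 = 1. Row 9 is odd, so RS.
Chart row 1 tiled across columns 1-13: P K2TOG K K P K P K P K2TOG K K P
RS: work column 1 to column 13, symbols as charted — the tiled row is the row as worked.
Stitch 13 in working order -> P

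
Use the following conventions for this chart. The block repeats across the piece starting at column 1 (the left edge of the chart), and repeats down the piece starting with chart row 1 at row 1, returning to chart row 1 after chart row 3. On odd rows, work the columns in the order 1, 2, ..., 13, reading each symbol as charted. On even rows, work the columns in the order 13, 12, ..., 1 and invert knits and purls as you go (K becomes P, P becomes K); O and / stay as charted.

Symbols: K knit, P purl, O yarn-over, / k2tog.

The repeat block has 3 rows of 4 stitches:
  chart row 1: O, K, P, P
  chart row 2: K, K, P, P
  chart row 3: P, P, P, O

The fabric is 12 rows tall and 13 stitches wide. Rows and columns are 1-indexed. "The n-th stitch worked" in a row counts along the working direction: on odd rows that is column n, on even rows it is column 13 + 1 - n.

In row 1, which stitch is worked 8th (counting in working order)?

Result:
P

Derivation:
For row 1: chart row = ((1-1) mod 3) + 1 = 1; this is a RS (odd) row.
Chart row 1 tiled across columns 1-13: O K P P O K P P O K P P O
RS row: no reversal, no swap; stitch n worked = column n.
Stitch 8 in working order -> P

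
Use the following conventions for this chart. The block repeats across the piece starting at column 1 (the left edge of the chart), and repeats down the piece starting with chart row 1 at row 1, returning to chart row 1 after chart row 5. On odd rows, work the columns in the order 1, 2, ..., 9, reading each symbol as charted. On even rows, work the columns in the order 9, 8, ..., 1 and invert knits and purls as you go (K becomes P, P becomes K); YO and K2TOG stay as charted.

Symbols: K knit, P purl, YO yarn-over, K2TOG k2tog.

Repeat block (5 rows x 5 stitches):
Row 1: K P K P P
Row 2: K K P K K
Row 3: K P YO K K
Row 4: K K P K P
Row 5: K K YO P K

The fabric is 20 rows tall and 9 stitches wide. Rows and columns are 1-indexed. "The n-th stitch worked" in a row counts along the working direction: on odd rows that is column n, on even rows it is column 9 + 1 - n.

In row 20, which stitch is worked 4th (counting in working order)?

Stitch:
P

Derivation:
Row 20: (20-1) mod 5 = 4, so use chart row 5. Even row -> WS.
Chart row 5 tiled across columns 1-9: K K YO P K K K YO P
WS row: flip the tiled sequence (start at column 9) and apply K<->P; YO and K2TOG stay.
Row 20 as worked: K YO P P P K YO P P
Stitch 4 in working order -> P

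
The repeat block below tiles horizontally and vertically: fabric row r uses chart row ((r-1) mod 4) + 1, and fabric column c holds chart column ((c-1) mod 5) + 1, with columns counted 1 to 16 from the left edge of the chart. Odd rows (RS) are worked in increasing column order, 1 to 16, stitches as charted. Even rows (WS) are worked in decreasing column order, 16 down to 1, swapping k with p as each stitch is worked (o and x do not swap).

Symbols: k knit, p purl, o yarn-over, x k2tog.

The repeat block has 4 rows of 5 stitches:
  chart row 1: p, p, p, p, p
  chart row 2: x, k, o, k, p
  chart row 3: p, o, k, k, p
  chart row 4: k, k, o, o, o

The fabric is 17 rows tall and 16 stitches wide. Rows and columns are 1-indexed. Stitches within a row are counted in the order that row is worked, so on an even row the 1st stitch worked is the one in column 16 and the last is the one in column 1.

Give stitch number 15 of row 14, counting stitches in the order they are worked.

== STITCH ==
p

Derivation:
Row 14: (14-1) mod 4 = 1, so use chart row 2. Even row -> WS.
Chart row 2 tiled across columns 1-16: x k o k p x k o k p x k o k p x
Wrong side: read the tiled row from column 16 down to 1 and exchange k with p (leave o, x).
Row 14 as worked: x k p o p x k p o p x k p o p x
Counting 15 along the worked row gives p.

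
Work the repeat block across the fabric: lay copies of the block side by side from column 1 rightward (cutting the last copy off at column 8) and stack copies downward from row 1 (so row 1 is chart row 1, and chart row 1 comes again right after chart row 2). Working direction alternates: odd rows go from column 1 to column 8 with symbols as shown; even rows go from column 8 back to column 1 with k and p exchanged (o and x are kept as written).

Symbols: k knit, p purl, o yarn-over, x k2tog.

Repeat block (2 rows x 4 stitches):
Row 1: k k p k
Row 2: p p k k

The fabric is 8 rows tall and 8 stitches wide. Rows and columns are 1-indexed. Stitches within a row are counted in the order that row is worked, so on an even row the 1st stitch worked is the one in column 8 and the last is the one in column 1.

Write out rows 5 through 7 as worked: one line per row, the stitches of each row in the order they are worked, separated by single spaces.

Result:
k k p k k k p k
p p k k p p k k
k k p k k k p k

Derivation:
Row 5: chart row 1, RS - tile across columns 1-8 and work as-is.
Row 6: chart row 2, WS - tiled (columns 1-8): p p k k p p k k; work from column 8 back to 1 with k<->p swapped.
Row 7: chart row 1, RS - tile across columns 1-8 and work as-is.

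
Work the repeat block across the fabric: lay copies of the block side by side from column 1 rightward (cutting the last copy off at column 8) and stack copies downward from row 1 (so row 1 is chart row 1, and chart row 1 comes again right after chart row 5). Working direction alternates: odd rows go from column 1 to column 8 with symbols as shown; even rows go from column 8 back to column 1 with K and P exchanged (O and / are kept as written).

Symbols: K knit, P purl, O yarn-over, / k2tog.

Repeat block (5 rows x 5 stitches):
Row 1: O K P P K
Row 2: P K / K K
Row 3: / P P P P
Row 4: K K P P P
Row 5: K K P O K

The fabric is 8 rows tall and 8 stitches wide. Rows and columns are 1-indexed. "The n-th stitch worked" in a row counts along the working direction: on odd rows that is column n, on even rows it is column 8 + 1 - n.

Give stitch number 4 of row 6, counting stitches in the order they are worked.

Stitch:
P

Derivation:
For row 6: chart row = ((6-1) mod 5) + 1 = 1; this is a WS (even) row.
Chart row 1 tiled across columns 1-8: O K P P K O K P
WS: work from column 8 back to column 1 (reverse the tiled row), swapping K<->P (O and / unchanged).
Row 6 as worked: K P O P K K P O
Stitch 4 in working order -> P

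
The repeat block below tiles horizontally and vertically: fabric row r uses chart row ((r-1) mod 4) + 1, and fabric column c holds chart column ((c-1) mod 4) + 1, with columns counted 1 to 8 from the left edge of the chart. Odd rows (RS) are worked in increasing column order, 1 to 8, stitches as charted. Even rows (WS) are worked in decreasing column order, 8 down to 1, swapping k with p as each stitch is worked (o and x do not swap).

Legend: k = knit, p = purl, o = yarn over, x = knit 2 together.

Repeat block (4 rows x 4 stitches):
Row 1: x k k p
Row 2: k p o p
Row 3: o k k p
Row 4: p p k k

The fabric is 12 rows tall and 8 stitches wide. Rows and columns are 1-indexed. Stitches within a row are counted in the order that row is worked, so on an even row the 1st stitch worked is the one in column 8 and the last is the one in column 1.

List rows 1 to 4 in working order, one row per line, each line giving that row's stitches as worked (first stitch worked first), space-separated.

Row 1: chart row 1, RS - tile across columns 1-8 and work as-is.
Row 2: chart row 2, WS - tiled (columns 1-8): k p o p k p o p; work from column 8 back to 1 with k<->p swapped.
Row 3: chart row 3, RS - tile across columns 1-8 and work as-is.
Row 4: chart row 4, WS - tiled (columns 1-8): p p k k p p k k; work from column 8 back to 1 with k<->p swapped.

== ROWS AS WORKED ==
x k k p x k k p
k o k p k o k p
o k k p o k k p
p p k k p p k k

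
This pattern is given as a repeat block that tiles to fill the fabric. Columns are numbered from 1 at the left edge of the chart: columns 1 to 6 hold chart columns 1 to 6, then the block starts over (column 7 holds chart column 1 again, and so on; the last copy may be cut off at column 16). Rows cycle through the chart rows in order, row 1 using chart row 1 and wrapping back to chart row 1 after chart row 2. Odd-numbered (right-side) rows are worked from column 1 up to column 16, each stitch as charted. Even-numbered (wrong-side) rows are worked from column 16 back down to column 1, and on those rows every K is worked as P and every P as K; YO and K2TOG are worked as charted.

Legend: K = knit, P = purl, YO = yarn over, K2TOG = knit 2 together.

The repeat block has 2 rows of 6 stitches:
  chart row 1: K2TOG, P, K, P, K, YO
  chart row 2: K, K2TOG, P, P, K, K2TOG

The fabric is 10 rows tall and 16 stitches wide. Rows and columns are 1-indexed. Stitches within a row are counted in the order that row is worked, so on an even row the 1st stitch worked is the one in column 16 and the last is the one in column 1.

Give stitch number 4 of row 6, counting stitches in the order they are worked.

Stitch:
P

Derivation:
For row 6: chart row = ((6-1) mod 2) + 1 = 2; this is a WS (even) row.
Chart row 2 tiled across columns 1-16: K K2TOG P P K K2TOG K K2TOG P P K K2TOG K K2TOG P P
WS row: flip the tiled sequence (start at column 16) and apply K<->P; YO and K2TOG stay.
Row 6 as worked: K K K2TOG P K2TOG P K K K2TOG P K2TOG P K K K2TOG P
Stitch 4 in working order -> P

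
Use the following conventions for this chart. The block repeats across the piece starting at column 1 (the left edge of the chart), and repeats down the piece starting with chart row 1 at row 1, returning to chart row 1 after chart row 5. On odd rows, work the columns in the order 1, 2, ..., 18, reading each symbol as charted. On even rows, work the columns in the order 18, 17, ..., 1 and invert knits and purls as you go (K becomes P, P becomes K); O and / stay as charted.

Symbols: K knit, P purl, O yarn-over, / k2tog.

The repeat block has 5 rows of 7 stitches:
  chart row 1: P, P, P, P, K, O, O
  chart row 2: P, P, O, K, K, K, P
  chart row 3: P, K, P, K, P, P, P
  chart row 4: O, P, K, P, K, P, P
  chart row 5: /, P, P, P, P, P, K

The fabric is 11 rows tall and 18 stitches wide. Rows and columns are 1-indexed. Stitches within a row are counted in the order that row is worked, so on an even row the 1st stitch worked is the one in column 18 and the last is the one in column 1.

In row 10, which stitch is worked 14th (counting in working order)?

Stitch:
K

Derivation:
For row 10: chart row = ((10-1) mod 5) + 1 = 5; this is a WS (even) row.
Chart row 5 tiled across columns 1-18: / P P P P P K / P P P P P K / P P P
WS: work from column 18 back to column 1 (reverse the tiled row), swapping K<->P (O and / unchanged).
Row 10 as worked: K K K / P K K K K K / P K K K K K /
The 14th stitch worked is K.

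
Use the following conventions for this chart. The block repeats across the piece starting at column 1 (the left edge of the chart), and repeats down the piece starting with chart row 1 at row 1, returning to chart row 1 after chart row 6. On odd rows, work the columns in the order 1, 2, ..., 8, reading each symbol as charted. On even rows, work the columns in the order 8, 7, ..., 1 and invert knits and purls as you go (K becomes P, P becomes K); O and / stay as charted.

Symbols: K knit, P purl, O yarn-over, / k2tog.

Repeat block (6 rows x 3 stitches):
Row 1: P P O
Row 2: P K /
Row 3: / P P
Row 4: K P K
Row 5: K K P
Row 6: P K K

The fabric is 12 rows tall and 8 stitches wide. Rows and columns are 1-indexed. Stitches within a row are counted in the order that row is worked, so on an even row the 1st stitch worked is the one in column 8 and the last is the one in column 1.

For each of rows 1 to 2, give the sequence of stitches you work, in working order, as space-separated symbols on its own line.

== ROWS AS WORKED ==
P P O P P O P P
P K / P K / P K

Derivation:
Row 1: chart row 1, RS - tile across columns 1-8 and work as-is.
Row 2: chart row 2, WS - tiled (columns 1-8): P K / P K / P K; work from column 8 back to 1 with K<->P swapped.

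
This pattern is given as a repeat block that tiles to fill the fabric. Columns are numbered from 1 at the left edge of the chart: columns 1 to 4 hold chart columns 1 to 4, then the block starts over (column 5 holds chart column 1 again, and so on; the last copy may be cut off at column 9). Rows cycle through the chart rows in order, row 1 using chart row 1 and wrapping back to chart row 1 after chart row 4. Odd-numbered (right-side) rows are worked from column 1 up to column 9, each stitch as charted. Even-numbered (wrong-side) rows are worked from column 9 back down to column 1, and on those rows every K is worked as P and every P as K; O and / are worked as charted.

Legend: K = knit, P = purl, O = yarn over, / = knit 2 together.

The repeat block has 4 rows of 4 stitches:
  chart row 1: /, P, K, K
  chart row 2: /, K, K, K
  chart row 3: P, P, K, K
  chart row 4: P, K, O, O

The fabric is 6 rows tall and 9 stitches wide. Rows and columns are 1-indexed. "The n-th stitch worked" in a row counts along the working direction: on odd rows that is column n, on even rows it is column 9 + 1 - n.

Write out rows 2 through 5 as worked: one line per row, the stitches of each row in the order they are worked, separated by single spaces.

Result:
/ P P P / P P P /
P P K K P P K K P
K O O P K O O P K
/ P K K / P K K /

Derivation:
Row 2: chart row 2, WS - tiled (columns 1-9): / K K K / K K K /; work from column 9 back to 1 with K<->P swapped.
Row 3: chart row 3, RS - tile across columns 1-9 and work as-is.
Row 4: chart row 4, WS - tiled (columns 1-9): P K O O P K O O P; work from column 9 back to 1 with K<->P swapped.
Row 5: chart row 1, RS - tile across columns 1-9 and work as-is.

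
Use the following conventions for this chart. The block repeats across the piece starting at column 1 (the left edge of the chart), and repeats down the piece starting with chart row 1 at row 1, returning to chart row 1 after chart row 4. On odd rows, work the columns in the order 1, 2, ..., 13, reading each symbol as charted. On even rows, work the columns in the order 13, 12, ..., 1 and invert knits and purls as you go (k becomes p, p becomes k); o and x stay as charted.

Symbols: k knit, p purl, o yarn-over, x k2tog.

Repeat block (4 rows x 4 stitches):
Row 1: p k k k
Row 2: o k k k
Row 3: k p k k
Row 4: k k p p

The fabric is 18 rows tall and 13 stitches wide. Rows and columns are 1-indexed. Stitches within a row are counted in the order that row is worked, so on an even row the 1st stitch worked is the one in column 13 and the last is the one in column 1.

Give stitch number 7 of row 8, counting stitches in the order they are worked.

Result:
k

Derivation:
For row 8: chart row = ((8-1) mod 4) + 1 = 4; this is a WS (even) row.
Chart row 4 tiled across columns 1-13: k k p p k k p p k k p p k
WS row: flip the tiled sequence (start at column 13) and apply k<->p; o and x stay.
Row 8 as worked: p k k p p k k p p k k p p
The 7th stitch worked is k.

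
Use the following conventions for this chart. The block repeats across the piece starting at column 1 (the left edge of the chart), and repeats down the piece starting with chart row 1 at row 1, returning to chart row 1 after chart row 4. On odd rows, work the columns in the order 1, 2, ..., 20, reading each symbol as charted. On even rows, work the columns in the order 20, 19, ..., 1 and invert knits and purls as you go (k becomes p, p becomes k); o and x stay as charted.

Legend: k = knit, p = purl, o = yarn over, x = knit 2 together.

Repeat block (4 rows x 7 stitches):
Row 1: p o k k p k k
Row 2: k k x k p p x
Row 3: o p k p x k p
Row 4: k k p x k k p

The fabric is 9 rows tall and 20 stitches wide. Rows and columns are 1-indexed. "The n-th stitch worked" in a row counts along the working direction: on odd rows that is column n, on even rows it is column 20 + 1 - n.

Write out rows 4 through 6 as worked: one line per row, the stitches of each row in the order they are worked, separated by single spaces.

Row 4: chart row 4, WS - tiled (columns 1-20): k k p x k k p k k p x k k p k k p x k k; work from column 20 back to 1 with k<->p swapped.
Row 5: chart row 1, RS - tile across columns 1-20 and work as-is.
Row 6: chart row 2, WS - tiled (columns 1-20): k k x k p p x k k x k p p x k k x k p p; work from column 20 back to 1 with k<->p swapped.

Result:
p p x k p p k p p x k p p k p p x k p p
p o k k p k k p o k k p k k p o k k p k
k k p x p p x k k p x p p x k k p x p p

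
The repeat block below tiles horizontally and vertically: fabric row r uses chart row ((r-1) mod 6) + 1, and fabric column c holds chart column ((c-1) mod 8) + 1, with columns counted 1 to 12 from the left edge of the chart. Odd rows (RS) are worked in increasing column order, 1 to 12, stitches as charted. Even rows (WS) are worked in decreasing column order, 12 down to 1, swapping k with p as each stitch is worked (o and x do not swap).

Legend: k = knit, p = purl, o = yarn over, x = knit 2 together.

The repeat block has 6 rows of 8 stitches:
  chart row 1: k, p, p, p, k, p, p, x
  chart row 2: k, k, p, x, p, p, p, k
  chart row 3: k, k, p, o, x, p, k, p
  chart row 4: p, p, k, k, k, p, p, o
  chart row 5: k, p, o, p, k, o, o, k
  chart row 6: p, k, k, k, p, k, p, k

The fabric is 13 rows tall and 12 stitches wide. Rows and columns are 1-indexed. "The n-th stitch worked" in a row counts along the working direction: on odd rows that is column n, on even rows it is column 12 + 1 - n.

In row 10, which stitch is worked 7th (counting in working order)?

== STITCH ==
k

Derivation:
For row 10: chart row = ((10-1) mod 6) + 1 = 4; this is a WS (even) row.
Chart row 4 tiled across columns 1-12: p p k k k p p o p p k k
Wrong side: read the tiled row from column 12 down to 1 and exchange k with p (leave o, x).
Row 10 as worked: p p k k o k k p p p k k
Counting 7 along the worked row gives k.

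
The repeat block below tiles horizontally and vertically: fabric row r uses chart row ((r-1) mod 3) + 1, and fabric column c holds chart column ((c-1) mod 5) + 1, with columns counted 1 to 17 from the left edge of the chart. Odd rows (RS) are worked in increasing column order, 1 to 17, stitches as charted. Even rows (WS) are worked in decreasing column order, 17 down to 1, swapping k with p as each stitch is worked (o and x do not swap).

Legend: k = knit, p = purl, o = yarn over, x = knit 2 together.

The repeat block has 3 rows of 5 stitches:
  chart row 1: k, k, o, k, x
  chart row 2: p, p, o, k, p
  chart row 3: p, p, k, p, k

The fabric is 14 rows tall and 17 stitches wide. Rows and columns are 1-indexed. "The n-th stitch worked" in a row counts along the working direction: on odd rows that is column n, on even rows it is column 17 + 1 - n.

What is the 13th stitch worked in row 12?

Result:
p

Derivation:
Row 12 uses chart row ((12-1) mod 3)+1 = 3. Row 12 is even, so WS.
Chart row 3 tiled across columns 1-17: p p k p k p p k p k p p k p k p p
Wrong side: read the tiled row from column 17 down to 1 and exchange k with p (leave o, x).
Row 12 as worked: k k p k p k k p k p k k p k p k k
Stitch 13 in working order -> p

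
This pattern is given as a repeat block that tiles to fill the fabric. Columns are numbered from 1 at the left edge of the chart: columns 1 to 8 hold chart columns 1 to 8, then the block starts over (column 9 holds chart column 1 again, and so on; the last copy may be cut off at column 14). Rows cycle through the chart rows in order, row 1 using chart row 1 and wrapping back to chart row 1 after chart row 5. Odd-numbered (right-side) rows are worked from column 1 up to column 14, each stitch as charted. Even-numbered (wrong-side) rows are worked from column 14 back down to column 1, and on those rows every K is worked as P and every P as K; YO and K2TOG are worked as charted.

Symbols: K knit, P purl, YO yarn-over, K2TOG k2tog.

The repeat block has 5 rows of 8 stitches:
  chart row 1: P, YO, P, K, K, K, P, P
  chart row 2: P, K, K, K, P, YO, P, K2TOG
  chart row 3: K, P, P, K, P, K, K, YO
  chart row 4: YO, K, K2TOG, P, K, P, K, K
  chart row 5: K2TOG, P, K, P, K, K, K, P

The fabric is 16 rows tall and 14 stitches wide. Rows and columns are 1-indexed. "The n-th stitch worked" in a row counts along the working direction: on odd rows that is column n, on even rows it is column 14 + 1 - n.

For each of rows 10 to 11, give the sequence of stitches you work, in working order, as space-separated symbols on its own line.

Row 10: chart row 5, WS - tiled (columns 1-14): K2TOG P K P K K K P K2TOG P K P K K; work from column 14 back to 1 with K<->P swapped.
Row 11: chart row 1, RS - tile across columns 1-14 and work as-is.

Rows as worked:
P P K P K K2TOG K P P P K P K K2TOG
P YO P K K K P P P YO P K K K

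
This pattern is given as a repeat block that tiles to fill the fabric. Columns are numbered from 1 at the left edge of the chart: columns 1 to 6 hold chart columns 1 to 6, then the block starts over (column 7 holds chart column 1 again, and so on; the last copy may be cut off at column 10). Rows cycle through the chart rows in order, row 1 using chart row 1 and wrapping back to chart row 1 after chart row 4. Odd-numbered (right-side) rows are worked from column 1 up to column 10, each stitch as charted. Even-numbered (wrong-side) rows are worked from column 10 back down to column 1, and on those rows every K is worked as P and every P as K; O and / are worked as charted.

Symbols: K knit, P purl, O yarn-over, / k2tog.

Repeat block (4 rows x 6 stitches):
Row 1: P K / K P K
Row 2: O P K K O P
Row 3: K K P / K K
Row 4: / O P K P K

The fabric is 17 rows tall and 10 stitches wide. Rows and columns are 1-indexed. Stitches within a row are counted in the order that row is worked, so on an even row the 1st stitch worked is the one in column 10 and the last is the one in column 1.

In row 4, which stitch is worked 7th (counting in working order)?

== STITCH ==
P

Derivation:
Row 4 uses chart row ((4-1) mod 4)+1 = 4. Row 4 is even, so WS.
Chart row 4 tiled across columns 1-10: / O P K P K / O P K
WS row: flip the tiled sequence (start at column 10) and apply K<->P; O and / stay.
Row 4 as worked: P K O / P K P K O /
Stitch 7 in working order -> P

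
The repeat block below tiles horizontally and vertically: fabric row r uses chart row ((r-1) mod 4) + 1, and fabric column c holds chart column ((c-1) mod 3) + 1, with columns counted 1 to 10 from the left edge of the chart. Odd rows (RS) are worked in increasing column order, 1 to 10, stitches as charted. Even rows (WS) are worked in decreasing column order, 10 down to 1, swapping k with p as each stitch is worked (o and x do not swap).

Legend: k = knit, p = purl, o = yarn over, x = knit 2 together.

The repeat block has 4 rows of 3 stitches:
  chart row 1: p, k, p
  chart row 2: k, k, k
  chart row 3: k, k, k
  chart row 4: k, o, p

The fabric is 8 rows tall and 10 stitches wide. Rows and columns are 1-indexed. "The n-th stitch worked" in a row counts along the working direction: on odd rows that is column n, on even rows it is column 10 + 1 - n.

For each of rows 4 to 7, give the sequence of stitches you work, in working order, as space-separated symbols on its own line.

== ROWS AS WORKED ==
p k o p k o p k o p
p k p p k p p k p p
p p p p p p p p p p
k k k k k k k k k k

Derivation:
Row 4: chart row 4, WS - tiled (columns 1-10): k o p k o p k o p k; work from column 10 back to 1 with k<->p swapped.
Row 5: chart row 1, RS - tile across columns 1-10 and work as-is.
Row 6: chart row 2, WS - tiled (columns 1-10): k k k k k k k k k k; work from column 10 back to 1 with k<->p swapped.
Row 7: chart row 3, RS - tile across columns 1-10 and work as-is.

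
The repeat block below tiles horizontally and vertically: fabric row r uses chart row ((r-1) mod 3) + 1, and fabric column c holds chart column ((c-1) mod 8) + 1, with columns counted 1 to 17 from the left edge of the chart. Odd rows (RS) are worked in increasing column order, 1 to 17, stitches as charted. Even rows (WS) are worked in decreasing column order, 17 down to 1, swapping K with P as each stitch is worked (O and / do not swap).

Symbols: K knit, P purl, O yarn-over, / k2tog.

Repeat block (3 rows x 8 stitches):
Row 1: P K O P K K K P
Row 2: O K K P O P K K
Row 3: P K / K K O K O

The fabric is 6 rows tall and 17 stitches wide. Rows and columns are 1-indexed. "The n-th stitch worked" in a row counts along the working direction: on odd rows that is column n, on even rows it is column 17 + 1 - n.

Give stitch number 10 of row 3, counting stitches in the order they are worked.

For row 3: chart row = ((3-1) mod 3) + 1 = 3; this is a RS (odd) row.
Chart row 3 tiled across columns 1-17: P K / K K O K O P K / K K O K O P
Right side: take the tiled row as-is (worked left to right from column 1).
Stitch 10 in working order -> K

Stitch:
K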